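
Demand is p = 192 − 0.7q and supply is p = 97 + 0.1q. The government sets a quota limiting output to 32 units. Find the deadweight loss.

Competitive equilibrium: 192 − 0.7q = 97 + 0.1q → q* = 118.75, p* = 108.875.
At q = 32: demand price = 192 − 0.7·32 = 169.6; supply price = 97 + 0.1·32 = 100.2.
Δq = 118.75 − 32 = 86.75; wedge = 169.6 − 100.2 = 69.4.
DWL = ½ × 86.75 × 69.4 = 3010.225.

3010.225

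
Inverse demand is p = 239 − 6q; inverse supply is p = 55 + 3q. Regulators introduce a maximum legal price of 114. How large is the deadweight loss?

2.72

Competitive equilibrium: 239 − 6q = 55 + 3q → q* = 20.4444, p* = 116.3333.
At the ceiling p = 114, quantity supplied = (114 − 55)/3 = 19.6667.
Willingness to pay at q' = 19.6667: 239 − 6·19.6667 = 120.9998.
Δq = 20.4444 − 19.6667 = 0.7777; wedge = 120.9998 − 114 = 6.9998.
Deadweight loss = ½ × 0.7777 × 6.9998 = 2.72.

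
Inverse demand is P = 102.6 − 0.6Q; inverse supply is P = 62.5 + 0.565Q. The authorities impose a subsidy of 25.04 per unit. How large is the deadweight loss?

Competitive equilibrium: 102.6 − 0.6Q = 62.5 + 0.565Q → Q* = 34.4206, P* = 81.9476.
The subsidy lowers effective supply by 25.04: P = 37.46 + 0.565Q.
New quantity: 102.6 − 0.6Q = 37.46 + 0.565Q → Q' = 55.9142.
Overproduction ΔQ = 55.9142 − 34.4206 = 21.4936; wedge = subsidy = 25.04.
Welfare loss = ½ × 21.4936 × 25.04 = 269.10.

269.10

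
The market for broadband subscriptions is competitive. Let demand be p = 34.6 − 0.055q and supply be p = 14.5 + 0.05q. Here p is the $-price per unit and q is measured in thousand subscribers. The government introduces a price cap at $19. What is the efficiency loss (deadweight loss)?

Competitive equilibrium: 34.6 − 0.055q = 14.5 + 0.05q → q* = 191.4286, p* = 24.0714.
At the ceiling p = 19, quantity supplied = (19 − 14.5)/0.05 = 90.
Willingness to pay at q' = 90: 34.6 − 0.055·90 = 29.65.
Δq = 191.4286 − 90 = 101.4286; wedge = 29.65 − 19 = 10.65.
Deadweight loss = ½ × 101.4286 × 10.65 = $540.11 thousand.

$540.11 thousand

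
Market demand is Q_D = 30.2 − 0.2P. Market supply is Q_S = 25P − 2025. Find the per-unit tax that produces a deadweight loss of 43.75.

21

In inverse form: demand P = 151 − 5Q, supply P = 81 + 0.04Q.
Competitive equilibrium: 151 − 5Q = 81 + 0.04Q → Q* = 13.8889, P* = 81.5556.
A tax t gives ΔQ = t/5.04 and wedge t, so DWL = t²/10.08.
t²/10.08 = 43.75 → t² = 441 → t = 21.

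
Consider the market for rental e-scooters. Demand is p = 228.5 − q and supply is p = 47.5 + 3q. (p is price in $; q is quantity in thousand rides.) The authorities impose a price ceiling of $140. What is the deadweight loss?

$415.68 thousand

Competitive equilibrium: 228.5 − q = 47.5 + 3q → q* = 45.25, p* = 183.25.
At the ceiling p = 140, quantity supplied = (140 − 47.5)/3 = 30.8333.
Willingness to pay at q' = 30.8333: 228.5 − 1·30.8333 = 197.6667.
Δq = 45.25 − 30.8333 = 14.4167; wedge = 197.6667 − 140 = 57.6667.
Welfare loss = ½ × 14.4167 × 57.6667 = $415.68 thousand.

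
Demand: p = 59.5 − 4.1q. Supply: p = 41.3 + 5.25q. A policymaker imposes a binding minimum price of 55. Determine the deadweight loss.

Competitive equilibrium: 59.5 − 4.1q = 41.3 + 5.25q → q* = 1.9465, p* = 51.5193.
At the floor p = 55, quantity demanded = (59.5 − 55)/4.1 = 1.0976.
Sellers' marginal cost at q' = 1.0976: 41.3 + 5.25·1.0976 = 47.0624.
Δq = 1.9465 − 1.0976 = 0.8489; wedge = 55 − 47.0624 = 7.9376.
Welfare loss = ½ × 0.8489 × 7.9376 = 3.37.

3.37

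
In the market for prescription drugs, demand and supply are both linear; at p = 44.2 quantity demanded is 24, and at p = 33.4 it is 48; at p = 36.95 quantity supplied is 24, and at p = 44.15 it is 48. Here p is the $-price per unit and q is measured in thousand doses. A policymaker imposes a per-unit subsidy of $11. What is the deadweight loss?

Demand slope = (33.4 − 44.2)/(48 − 24) = −0.45, so p = 55 − 0.45q.
Supply slope = (44.15 − 36.95)/(48 − 24) = 0.3, so p = 29.75 + 0.3q.
Competitive equilibrium: 55 − 0.45q = 29.75 + 0.3q → q* = 33.6667, p* = 39.85.
The subsidy lowers effective supply by 11: p = 18.75 + 0.3q.
New quantity: 55 − 0.45q = 18.75 + 0.3q → q' = 48.3333.
Overproduction Δq = 48.3333 − 33.6667 = 14.6666; wedge = subsidy = 11.
The triangle = ½ × 14.6666 × 11 = $80.67 thousand.

$80.67 thousand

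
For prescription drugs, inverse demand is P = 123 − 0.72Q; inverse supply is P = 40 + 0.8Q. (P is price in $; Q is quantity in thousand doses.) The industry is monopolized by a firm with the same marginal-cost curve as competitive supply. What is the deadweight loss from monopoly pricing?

Competitive equilibrium: 123 − 0.72Q = 40 + 0.8Q → Q* = 54.6053, P* = 83.6842.
Marginal revenue: MR = 123 − 1.44Q. Set MR = MC: 123 − 1.44Q = 40 + 0.8Q → Q_m = 37.0536.
Price P_m = 123 − 0.72·37.0536 = 96.3214; MC(Q_m) = 40 + 0.8·37.0536 = 69.6429.
Competitive Q* = 54.6053, so ΔQ = 17.5517; wedge = 96.3214 − 69.6429 = 26.6785.
Welfare loss = ½ × 17.5517 × 26.6785 = $234.13 thousand.

$234.13 thousand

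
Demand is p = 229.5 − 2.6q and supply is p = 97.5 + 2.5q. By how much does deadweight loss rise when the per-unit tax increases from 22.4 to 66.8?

Competitive equilibrium: 229.5 − 2.6q = 97.5 + 2.5q → q* = 25.8824, p* = 162.2059.
For a per-unit tax t: Δq = t/5.1, so DWL = ½·t·(t/5.1) = t²/10.2.
At t = 22.4: DWL = 49.192. At t = 66.8: DWL = 437.475.
Increase = 437.475 − 49.192 = 388.28.

388.28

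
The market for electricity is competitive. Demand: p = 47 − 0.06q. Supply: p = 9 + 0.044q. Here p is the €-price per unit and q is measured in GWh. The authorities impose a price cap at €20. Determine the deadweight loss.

Competitive equilibrium: 47 − 0.06q = 9 + 0.044q → q* = 365.3846, p* = 25.0769.
At the ceiling p = 20, quantity supplied = (20 − 9)/0.044 = 250.
Willingness to pay at q' = 250: 47 − 0.06·250 = 32.
Δq = 365.3846 − 250 = 115.3846; wedge = 32 − 20 = 12.
DWL = ½ × 115.3846 × 12 = €692.31.

€692.31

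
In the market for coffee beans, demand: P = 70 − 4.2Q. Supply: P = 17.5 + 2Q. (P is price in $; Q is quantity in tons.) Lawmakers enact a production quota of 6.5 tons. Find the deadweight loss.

$12

Competitive equilibrium: 70 − 4.2Q = 17.5 + 2Q → Q* = 8.4677, P* = 34.4355.
At Q = 6.5: demand price = 70 − 4.2·6.5 = 42.7; supply price = 17.5 + 2·6.5 = 30.5.
ΔQ = 8.4677 − 6.5 = 1.9677; wedge = 42.7 − 30.5 = 12.2.
DWL = ½ × 1.9677 × 12.2 = $12.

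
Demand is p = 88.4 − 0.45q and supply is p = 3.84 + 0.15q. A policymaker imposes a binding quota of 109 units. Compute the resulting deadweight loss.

Competitive equilibrium: 88.4 − 0.45q = 3.84 + 0.15q → q* = 140.9333, p* = 24.98.
At q = 109: demand price = 88.4 − 0.45·109 = 39.35; supply price = 3.84 + 0.15·109 = 20.19.
Δq = 140.9333 − 109 = 31.9333; wedge = 39.35 − 20.19 = 19.16.
The triangle = ½ × 31.9333 × 19.16 = 305.92.

305.92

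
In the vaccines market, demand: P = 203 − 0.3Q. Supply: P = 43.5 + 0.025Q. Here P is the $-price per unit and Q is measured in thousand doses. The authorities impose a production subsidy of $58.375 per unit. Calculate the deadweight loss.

$5242.52 thousand

Competitive equilibrium: 203 − 0.3Q = 43.5 + 0.025Q → Q* = 490.7692, P* = 55.7692.
The subsidy lowers effective supply by 58.375: P = 0.025Q − 14.875.
New quantity: 203 − 0.3Q = 0.025Q − 14.875 → Q' = 670.3846.
Overproduction ΔQ = 670.3846 − 490.7692 = 179.6154; wedge = subsidy = 58.375.
Deadweight loss = ½ × 179.6154 × 58.375 = $5242.52 thousand.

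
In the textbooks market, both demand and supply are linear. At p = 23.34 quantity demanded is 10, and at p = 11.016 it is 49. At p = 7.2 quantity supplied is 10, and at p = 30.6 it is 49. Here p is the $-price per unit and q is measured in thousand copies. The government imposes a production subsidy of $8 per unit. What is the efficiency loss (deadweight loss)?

Demand slope = (11.016 − 23.34)/(49 − 10) = −0.316, so p = 26.5 − 0.316q.
Supply slope = (30.6 − 7.2)/(49 − 10) = 0.6, so p = 1.2 + 0.6q.
Competitive equilibrium: 26.5 − 0.316q = 1.2 + 0.6q → q* = 27.6201, p* = 17.7721.
The subsidy lowers effective supply by 8: p = 0.6q − 6.8.
New quantity: 26.5 − 0.316q = 0.6q − 6.8 → q' = 36.3537.
Overproduction Δq = 36.3537 − 27.6201 = 8.7336; wedge = subsidy = 8.
The triangle = ½ × 8.7336 × 8 = $34.93 thousand.

$34.93 thousand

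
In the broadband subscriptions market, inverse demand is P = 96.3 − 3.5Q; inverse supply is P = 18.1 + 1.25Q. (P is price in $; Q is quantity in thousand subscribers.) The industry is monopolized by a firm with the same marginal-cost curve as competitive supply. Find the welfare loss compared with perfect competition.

Competitive equilibrium: 96.3 − 3.5Q = 18.1 + 1.25Q → Q* = 16.4632, P* = 38.6789.
Marginal revenue: MR = 96.3 − 7Q. Set MR = MC: 96.3 − 7Q = 18.1 + 1.25Q → Q_m = 9.4788.
Price P_m = 96.3 − 3.5·9.4788 = 63.1242; MC(Q_m) = 18.1 + 1.25·9.4788 = 29.9485.
Competitive Q* = 16.4632, so ΔQ = 6.9844; wedge = 63.1242 − 29.9485 = 33.1757.
Deadweight loss = ½ × 6.9844 × 33.1757 = $115.86 thousand.

$115.86 thousand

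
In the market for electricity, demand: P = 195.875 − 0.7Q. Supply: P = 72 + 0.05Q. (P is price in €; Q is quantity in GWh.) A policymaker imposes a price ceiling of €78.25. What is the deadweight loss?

€605.01

Competitive equilibrium: 195.875 − 0.7Q = 72 + 0.05Q → Q* = 165.1667, P* = 80.2583.
At the ceiling P = 78.25, quantity supplied = (78.25 − 72)/0.05 = 125.
Willingness to pay at Q' = 125: 195.875 − 0.7·125 = 108.375.
ΔQ = 165.1667 − 125 = 40.1667; wedge = 108.375 − 78.25 = 30.125.
DWL = ½ × 40.1667 × 30.125 = €605.01.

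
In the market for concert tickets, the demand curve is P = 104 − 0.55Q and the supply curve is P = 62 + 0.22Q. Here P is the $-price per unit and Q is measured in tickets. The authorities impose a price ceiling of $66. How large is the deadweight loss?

$509.09

Competitive equilibrium: 104 − 0.55Q = 62 + 0.22Q → Q* = 54.5455, P* = 74.
At the ceiling P = 66, quantity supplied = (66 − 62)/0.22 = 18.1818.
Willingness to pay at Q' = 18.1818: 104 − 0.55·18.1818 = 94.
ΔQ = 54.5455 − 18.1818 = 36.3637; wedge = 94 − 66 = 28.
DWL = ½ × 36.3637 × 28 = $509.09.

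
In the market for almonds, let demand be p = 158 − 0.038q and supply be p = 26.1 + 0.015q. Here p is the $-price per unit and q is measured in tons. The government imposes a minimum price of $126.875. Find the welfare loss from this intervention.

Competitive equilibrium: 158 − 0.038q = 26.1 + 0.015q → q* = 2488.67925, p* = 63.43019.
At the floor p = 126.875, quantity demanded = (158 − 126.875)/0.038 = 819.07895.
Sellers' marginal cost at q' = 819.07895: 26.1 + 0.015·819.07895 = 38.38618.
Δq = 2488.67925 − 819.07895 = 1669.6003; wedge = 126.875 − 38.38618 = 88.48882.
Welfare loss = ½ × 1669.6003 × 88.48882 = $73870.48.

$73870.48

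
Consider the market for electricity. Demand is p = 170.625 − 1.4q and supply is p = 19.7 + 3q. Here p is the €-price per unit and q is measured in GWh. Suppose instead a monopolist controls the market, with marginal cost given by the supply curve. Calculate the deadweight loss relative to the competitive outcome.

Competitive equilibrium: 170.625 − 1.4q = 19.7 + 3q → q* = 34.3011, p* = 122.6034.
Marginal revenue: MR = 170.625 − 2.8q. Set MR = MC: 170.625 − 2.8q = 19.7 + 3q → q_m = 26.0216.
Price p_m = 170.625 − 1.4·26.0216 = 134.1948; MC(q_m) = 19.7 + 3·26.0216 = 97.7648.
Competitive q* = 34.3011, so Δq = 8.2795; wedge = 134.1948 − 97.7648 = 36.43.
The triangle = ½ × 8.2795 × 36.43 = €150.81.

€150.81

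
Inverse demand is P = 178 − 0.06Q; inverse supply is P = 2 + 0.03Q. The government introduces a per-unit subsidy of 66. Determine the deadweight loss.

24200

Competitive equilibrium: 178 − 0.06Q = 2 + 0.03Q → Q* = 1955.5556, P* = 60.6667.
The subsidy lowers effective supply by 66: P = 0.03Q − 64.
New quantity: 178 − 0.06Q = 0.03Q − 64 → Q' = 2688.8889.
Overproduction ΔQ = 2688.8889 − 1955.5556 = 733.3333; wedge = subsidy = 66.
Deadweight loss = ½ × 733.3333 × 66 = 24200.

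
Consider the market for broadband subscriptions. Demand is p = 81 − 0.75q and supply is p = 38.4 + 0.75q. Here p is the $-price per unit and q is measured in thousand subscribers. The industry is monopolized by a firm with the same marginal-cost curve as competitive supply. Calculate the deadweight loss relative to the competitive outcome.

Competitive equilibrium: 81 − 0.75q = 38.4 + 0.75q → q* = 28.4, p* = 59.7.
Marginal revenue: MR = 81 − 1.5q. Set MR = MC: 81 − 1.5q = 38.4 + 0.75q → q_m = 18.9333.
Price p_m = 81 − 0.75·18.9333 = 66.8; MC(q_m) = 38.4 + 0.75·18.9333 = 52.6.
Competitive q* = 28.4, so Δq = 9.4667; wedge = 66.8 − 52.6 = 14.2.
Deadweight loss = ½ × 9.4667 × 14.2 = $67.21 thousand.

$67.21 thousand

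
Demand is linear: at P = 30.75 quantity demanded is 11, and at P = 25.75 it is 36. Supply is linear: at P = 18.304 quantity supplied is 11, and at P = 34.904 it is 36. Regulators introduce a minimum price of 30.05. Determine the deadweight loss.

Demand slope = (25.75 − 30.75)/(36 − 11) = −0.2, so P = 32.95 − 0.2Q.
Supply slope = (34.904 − 18.304)/(36 − 11) = 0.664, so P = 11 + 0.664Q.
Competitive equilibrium: 32.95 − 0.2Q = 11 + 0.664Q → Q* = 25.4051, P* = 27.869.
At the floor P = 30.05, quantity demanded = (32.95 − 30.05)/0.2 = 14.5.
Sellers' marginal cost at Q' = 14.5: 11 + 0.664·14.5 = 20.628.
ΔQ = 25.4051 − 14.5 = 10.9051; wedge = 30.05 − 20.628 = 9.422.
The triangle = ½ × 10.9051 × 9.422 = 51.37.

51.37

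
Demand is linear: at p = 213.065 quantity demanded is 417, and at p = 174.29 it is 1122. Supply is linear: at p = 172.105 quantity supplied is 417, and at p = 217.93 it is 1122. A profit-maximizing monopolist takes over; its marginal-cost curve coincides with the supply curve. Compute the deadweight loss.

3408.17

Demand slope = (174.29 − 213.065)/(1122 − 417) = −0.055, so p = 236 − 0.055q.
Supply slope = (217.93 − 172.105)/(1122 − 417) = 0.065, so p = 145 + 0.065q.
Competitive equilibrium: 236 − 0.055q = 145 + 0.065q → q* = 758.3333, p* = 194.2917.
Marginal revenue: MR = 236 − 0.11q. Set MR = MC: 236 − 0.11q = 145 + 0.065q → q_m = 520.
Price p_m = 236 − 0.055·520 = 207.4; MC(q_m) = 145 + 0.065·520 = 178.8.
Competitive q* = 758.3333, so Δq = 238.3333; wedge = 207.4 − 178.8 = 28.6.
Welfare loss = ½ × 238.3333 × 28.6 = 3408.17.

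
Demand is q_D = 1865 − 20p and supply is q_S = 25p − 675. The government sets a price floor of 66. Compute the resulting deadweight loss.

In inverse form: demand p = 93.25 − 0.05q, supply p = 27 + 0.04q.
Competitive equilibrium: 93.25 − 0.05q = 27 + 0.04q → q* = 736.1111, p* = 56.4444.
At the floor p = 66, quantity demanded = (93.25 − 66)/0.05 = 545.
Sellers' marginal cost at q' = 545: 27 + 0.04·545 = 48.8.
Δq = 736.1111 − 545 = 191.1111; wedge = 66 − 48.8 = 17.2.
DWL = ½ × 191.1111 × 17.2 = 1643.56.

1643.56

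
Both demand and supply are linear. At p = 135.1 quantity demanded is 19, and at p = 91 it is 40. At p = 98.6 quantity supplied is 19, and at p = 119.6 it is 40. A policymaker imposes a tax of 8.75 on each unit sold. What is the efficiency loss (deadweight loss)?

12.35

Demand slope = (91 − 135.1)/(40 − 19) = −2.1, so p = 175 − 2.1q.
Supply slope = (119.6 − 98.6)/(40 − 19) = 1, so p = 79.6 + q.
Competitive equilibrium: 175 − 2.1q = 79.6 + q → q* = 30.7742, p* = 110.3742.
With the tax, the buyer price exceeds the seller price by 8.75: (175 − 2.1q) − (79.6 + q) = 8.75 → q' = 27.9516.
Δq = 30.7742 − 27.9516 = 2.8226; the wedge equals the tax, 8.75.
Welfare loss = ½ × 2.8226 × 8.75 = 12.35.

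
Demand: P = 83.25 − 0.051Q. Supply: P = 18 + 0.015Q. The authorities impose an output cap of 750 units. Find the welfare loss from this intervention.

Competitive equilibrium: 83.25 − 0.051Q = 18 + 0.015Q → Q* = 988.6364, P* = 32.8295.
At Q = 750: demand price = 83.25 − 0.051·750 = 45; supply price = 18 + 0.015·750 = 29.25.
ΔQ = 988.6364 − 750 = 238.6364; wedge = 45 − 29.25 = 15.75.
Deadweight loss = ½ × 238.6364 × 15.75 = 1879.26.

1879.26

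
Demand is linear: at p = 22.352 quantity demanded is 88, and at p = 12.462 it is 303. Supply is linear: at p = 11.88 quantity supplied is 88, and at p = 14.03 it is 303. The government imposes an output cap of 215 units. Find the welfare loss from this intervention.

100.80

Demand slope = (12.462 − 22.352)/(303 − 88) = −0.046, so p = 26.4 − 0.046q.
Supply slope = (14.03 − 11.88)/(303 − 88) = 0.01, so p = 11 + 0.01q.
Competitive equilibrium: 26.4 − 0.046q = 11 + 0.01q → q* = 275, p* = 13.75.
At q = 215: demand price = 26.4 − 0.046·215 = 16.51; supply price = 11 + 0.01·215 = 13.15.
Δq = 275 − 215 = 60; wedge = 16.51 − 13.15 = 3.36.
Deadweight loss = ½ × 60 × 3.36 = 100.80.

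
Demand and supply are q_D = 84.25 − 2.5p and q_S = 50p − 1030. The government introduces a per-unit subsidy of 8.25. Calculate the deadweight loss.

81.03

In inverse form: demand p = 33.7 − 0.4q, supply p = 20.6 + 0.02q.
Competitive equilibrium: 33.7 − 0.4q = 20.6 + 0.02q → q* = 31.1905, p* = 21.2238.
The subsidy lowers effective supply by 8.25: p = 12.35 + 0.02q.
New quantity: 33.7 − 0.4q = 12.35 + 0.02q → q' = 50.8333.
Overproduction Δq = 50.8333 − 31.1905 = 19.6428; wedge = subsidy = 8.25.
Deadweight loss = ½ × 19.6428 × 8.25 = 81.03.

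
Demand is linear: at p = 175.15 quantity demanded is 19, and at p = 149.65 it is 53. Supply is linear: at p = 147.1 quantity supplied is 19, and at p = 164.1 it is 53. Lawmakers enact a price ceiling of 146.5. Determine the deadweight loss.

349.281

Demand slope = (149.65 − 175.15)/(53 − 19) = −0.75, so p = 189.4 − 0.75q.
Supply slope = (164.1 − 147.1)/(53 − 19) = 0.5, so p = 137.6 + 0.5q.
Competitive equilibrium: 189.4 − 0.75q = 137.6 + 0.5q → q* = 41.44, p* = 158.32.
At the ceiling p = 146.5, quantity supplied = (146.5 − 137.6)/0.5 = 17.8.
Willingness to pay at q' = 17.8: 189.4 − 0.75·17.8 = 176.05.
Δq = 41.44 − 17.8 = 23.64; wedge = 176.05 − 146.5 = 29.55.
The triangle = ½ × 23.64 × 29.55 = 349.281.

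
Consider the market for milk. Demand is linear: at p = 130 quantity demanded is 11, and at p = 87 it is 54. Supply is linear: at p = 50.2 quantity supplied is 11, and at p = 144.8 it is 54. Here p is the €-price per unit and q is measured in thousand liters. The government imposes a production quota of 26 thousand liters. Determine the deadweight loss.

Demand slope = (87 − 130)/(54 − 11) = −1, so p = 141 − q.
Supply slope = (144.8 − 50.2)/(54 − 11) = 2.2, so p = 26 + 2.2q.
Competitive equilibrium: 141 − q = 26 + 2.2q → q* = 35.9375, p* = 105.0625.
At q = 26: demand price = 141 − 1·26 = 115; supply price = 26 + 2.2·26 = 83.2.
Δq = 35.9375 − 26 = 9.9375; wedge = 115 − 83.2 = 31.8.
The triangle = ½ × 9.9375 × 31.8 = €158.01 thousand.

€158.01 thousand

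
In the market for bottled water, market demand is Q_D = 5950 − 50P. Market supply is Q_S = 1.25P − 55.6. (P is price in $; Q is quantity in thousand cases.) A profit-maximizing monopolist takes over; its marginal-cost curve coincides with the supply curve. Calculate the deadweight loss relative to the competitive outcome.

$1.92 thousand

In inverse form: demand P = 119 − 0.02Q, supply P = 44.48 + 0.8Q.
Competitive equilibrium: 119 − 0.02Q = 44.48 + 0.8Q → Q* = 90.878, P* = 117.1824.
Marginal revenue: MR = 119 − 0.04Q. Set MR = MC: 119 − 0.04Q = 44.48 + 0.8Q → Q_m = 88.7143.
Price P_m = 119 − 0.02·88.7143 = 117.2257; MC(Q_m) = 44.48 + 0.8·88.7143 = 115.4514.
Competitive Q* = 90.878, so ΔQ = 2.1637; wedge = 117.2257 − 115.4514 = 1.7743.
Deadweight loss = ½ × 2.1637 × 1.7743 = $1.92 thousand.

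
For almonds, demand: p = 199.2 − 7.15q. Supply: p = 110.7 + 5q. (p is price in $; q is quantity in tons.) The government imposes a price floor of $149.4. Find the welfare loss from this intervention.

$0.62

Competitive equilibrium: 199.2 − 7.15q = 110.7 + 5q → q* = 7.284, p* = 147.1198.
At the floor p = 149.4, quantity demanded = (199.2 − 149.4)/7.15 = 6.965.
Sellers' marginal cost at q' = 6.965: 110.7 + 5·6.965 = 145.525.
Δq = 7.284 − 6.965 = 0.319; wedge = 149.4 − 145.525 = 3.875.
Deadweight loss = ½ × 0.319 × 3.875 = $0.62.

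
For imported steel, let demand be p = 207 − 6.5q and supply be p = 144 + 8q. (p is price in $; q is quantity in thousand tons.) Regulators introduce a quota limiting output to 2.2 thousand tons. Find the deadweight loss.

$33.35 thousand

Competitive equilibrium: 207 − 6.5q = 144 + 8q → q* = 4.3448, p* = 178.7586.
At q = 2.2: demand price = 207 − 6.5·2.2 = 192.7; supply price = 144 + 8·2.2 = 161.6.
Δq = 4.3448 − 2.2 = 2.1448; wedge = 192.7 − 161.6 = 31.1.
DWL = ½ × 2.1448 × 31.1 = $33.35 thousand.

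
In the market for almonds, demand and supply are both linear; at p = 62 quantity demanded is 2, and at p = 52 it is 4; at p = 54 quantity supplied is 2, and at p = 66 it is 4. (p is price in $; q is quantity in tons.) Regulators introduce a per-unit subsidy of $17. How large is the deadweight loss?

$13.14

Demand slope = (52 − 62)/(4 − 2) = −5, so p = 72 − 5q.
Supply slope = (66 − 54)/(4 − 2) = 6, so p = 42 + 6q.
Competitive equilibrium: 72 − 5q = 42 + 6q → q* = 2.7273, p* = 58.3636.
The subsidy lowers effective supply by 17: p = 25 + 6q.
New quantity: 72 − 5q = 25 + 6q → q' = 4.2727.
Overproduction Δq = 4.2727 − 2.7273 = 1.5454; wedge = subsidy = 17.
Welfare loss = ½ × 1.5454 × 17 = $13.14.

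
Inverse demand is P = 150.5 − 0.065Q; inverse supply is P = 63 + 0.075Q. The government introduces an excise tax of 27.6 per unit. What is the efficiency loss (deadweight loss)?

2720.57

Competitive equilibrium: 150.5 − 0.065Q = 63 + 0.075Q → Q* = 625, P* = 109.875.
With the tax, the buyer price exceeds the seller price by 27.6: (150.5 − 0.065Q) − (63 + 0.075Q) = 27.6 → Q' = 427.8571.
ΔQ = 625 − 427.8571 = 197.1429; the wedge equals the tax, 27.6.
Welfare loss = ½ × 197.1429 × 27.6 = 2720.57.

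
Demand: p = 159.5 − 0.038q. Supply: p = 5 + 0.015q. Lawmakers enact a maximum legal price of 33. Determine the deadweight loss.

Competitive equilibrium: 159.5 − 0.038q = 5 + 0.015q → q* = 2915.09434, p* = 48.72642.
At the ceiling p = 33, quantity supplied = (33 − 5)/0.015 = 1866.66667.
Willingness to pay at q' = 1866.66667: 159.5 − 0.038·1866.66667 = 88.56667.
Δq = 2915.09434 − 1866.66667 = 1048.42767; wedge = 88.56667 − 33 = 55.56667.
The triangle = ½ × 1048.42767 × 55.56667 = 29128.82.

29128.82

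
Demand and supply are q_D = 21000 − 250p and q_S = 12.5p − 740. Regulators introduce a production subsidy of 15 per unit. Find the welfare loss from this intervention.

1339.29

In inverse form: demand p = 84 − 0.004q, supply p = 59.2 + 0.08q.
Competitive equilibrium: 84 − 0.004q = 59.2 + 0.08q → q* = 295.2381, p* = 82.819.
The subsidy lowers effective supply by 15: p = 44.2 + 0.08q.
New quantity: 84 − 0.004q = 44.2 + 0.08q → q' = 473.8095.
Overproduction Δq = 473.8095 − 295.2381 = 178.5714; wedge = subsidy = 15.
Deadweight loss = ½ × 178.5714 × 15 = 1339.29.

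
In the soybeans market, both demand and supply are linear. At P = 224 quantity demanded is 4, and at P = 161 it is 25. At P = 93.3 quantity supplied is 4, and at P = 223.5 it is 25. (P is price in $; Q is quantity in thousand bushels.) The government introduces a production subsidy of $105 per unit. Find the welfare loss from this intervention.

$599.18 thousand

Demand slope = (161 − 224)/(25 − 4) = −3, so P = 236 − 3Q.
Supply slope = (223.5 − 93.3)/(25 − 4) = 6.2, so P = 68.5 + 6.2Q.
Competitive equilibrium: 236 − 3Q = 68.5 + 6.2Q → Q* = 18.206522, P* = 181.380435.
The subsidy lowers effective supply by 105: P = 6.2Q − 36.5.
New quantity: 236 − 3Q = 6.2Q − 36.5 → Q' = 29.619565.
Overproduction ΔQ = 29.619565 − 18.206522 = 11.413043; wedge = subsidy = 105.
Welfare loss = ½ × 11.413043 × 105 = $599.18 thousand.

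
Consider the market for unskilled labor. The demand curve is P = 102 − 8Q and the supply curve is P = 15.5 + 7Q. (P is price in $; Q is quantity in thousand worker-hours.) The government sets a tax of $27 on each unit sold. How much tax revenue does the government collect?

$107.10 thousand

Competitive equilibrium: 102 − 8Q = 15.5 + 7Q → Q* = 5.7667, P* = 55.8667.
With the tax, the buyer price exceeds the seller price by 27: (102 − 8Q) − (15.5 + 7Q) = 27 → Q' = 3.9667.
Tax revenue = 27 × 3.9667 = $107.10 thousand.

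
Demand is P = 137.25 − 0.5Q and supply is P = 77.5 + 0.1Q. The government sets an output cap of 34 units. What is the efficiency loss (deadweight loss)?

1290.35

Competitive equilibrium: 137.25 − 0.5Q = 77.5 + 0.1Q → Q* = 99.5833, P* = 87.4583.
At Q = 34: demand price = 137.25 − 0.5·34 = 120.25; supply price = 77.5 + 0.1·34 = 80.9.
ΔQ = 99.5833 − 34 = 65.5833; wedge = 120.25 − 80.9 = 39.35.
Deadweight loss = ½ × 65.5833 × 39.35 = 1290.35.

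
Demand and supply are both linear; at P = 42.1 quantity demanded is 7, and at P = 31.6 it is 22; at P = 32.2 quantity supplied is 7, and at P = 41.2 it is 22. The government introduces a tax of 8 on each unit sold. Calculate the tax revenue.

Demand slope = (31.6 − 42.1)/(22 − 7) = −0.7, so P = 47 − 0.7Q.
Supply slope = (41.2 − 32.2)/(22 − 7) = 0.6, so P = 28 + 0.6Q.
Competitive equilibrium: 47 − 0.7Q = 28 + 0.6Q → Q* = 14.6154, P* = 36.7692.
With the tax, the buyer price exceeds the seller price by 8: (47 − 0.7Q) − (28 + 0.6Q) = 8 → Q' = 8.4615.
Tax revenue = 8 × 8.4615 = 67.69.

67.69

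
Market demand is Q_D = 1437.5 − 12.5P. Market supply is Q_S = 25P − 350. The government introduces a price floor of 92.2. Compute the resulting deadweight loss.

18592.67

In inverse form: demand P = 115 − 0.08Q, supply P = 14 + 0.04Q.
Competitive equilibrium: 115 − 0.08Q = 14 + 0.04Q → Q* = 841.6667, P* = 47.6667.
At the floor P = 92.2, quantity demanded = (115 − 92.2)/0.08 = 285.
Sellers' marginal cost at Q' = 285: 14 + 0.04·285 = 25.4.
ΔQ = 841.6667 − 285 = 556.6667; wedge = 92.2 − 25.4 = 66.8.
Welfare loss = ½ × 556.6667 × 66.8 = 18592.67.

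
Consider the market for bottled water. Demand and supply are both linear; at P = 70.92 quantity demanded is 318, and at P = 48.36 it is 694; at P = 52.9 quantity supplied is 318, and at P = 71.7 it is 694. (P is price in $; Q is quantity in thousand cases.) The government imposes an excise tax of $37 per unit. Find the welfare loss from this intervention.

$6222.73 thousand

Demand slope = (48.36 − 70.92)/(694 − 318) = −0.06, so P = 90 − 0.06Q.
Supply slope = (71.7 − 52.9)/(694 − 318) = 0.05, so P = 37 + 0.05Q.
Competitive equilibrium: 90 − 0.06Q = 37 + 0.05Q → Q* = 481.8182, P* = 61.0909.
With the tax, the buyer price exceeds the seller price by 37: (90 − 0.06Q) − (37 + 0.05Q) = 37 → Q' = 145.4545.
ΔQ = 481.8182 − 145.4545 = 336.3637; the wedge equals the tax, 37.
Deadweight loss = ½ × 336.3637 × 37 = $6222.73 thousand.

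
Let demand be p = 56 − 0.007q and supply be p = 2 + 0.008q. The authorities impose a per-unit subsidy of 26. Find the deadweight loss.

22533.33

Competitive equilibrium: 56 − 0.007q = 2 + 0.008q → q* = 3600, p* = 30.8.
The subsidy lowers effective supply by 26: p = 0.008q − 24.
New quantity: 56 − 0.007q = 0.008q − 24 → q' = 5333.3333.
Overproduction Δq = 5333.3333 − 3600 = 1733.3333; wedge = subsidy = 26.
The triangle = ½ × 1733.3333 × 26 = 22533.33.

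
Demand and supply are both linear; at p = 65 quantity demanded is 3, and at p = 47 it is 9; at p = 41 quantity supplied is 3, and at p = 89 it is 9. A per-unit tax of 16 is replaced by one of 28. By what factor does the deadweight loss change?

3.0625

Demand slope = (47 − 65)/(9 − 3) = −3, so p = 74 − 3q.
Supply slope = (89 − 41)/(9 − 3) = 8, so p = 17 + 8q.
Competitive equilibrium: 74 − 3q = 17 + 8q → q* = 5.1818, p* = 58.4545.
For a per-unit tax t: Δq = t/11, so DWL = ½·t·(t/11) = t²/22.
At t = 16: DWL = 11.636. At t = 28: DWL = 35.636.
Ratio = (28/16)² = 3.0625.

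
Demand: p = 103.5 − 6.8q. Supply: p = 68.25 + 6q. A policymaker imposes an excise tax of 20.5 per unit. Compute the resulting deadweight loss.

16.42

Competitive equilibrium: 103.5 − 6.8q = 68.25 + 6q → q* = 2.7539, p* = 84.7734.
With the tax, the buyer price exceeds the seller price by 20.5: (103.5 − 6.8q) − (68.25 + 6q) = 20.5 → q' = 1.1523.
Δq = 2.7539 − 1.1523 = 1.6016; the wedge equals the tax, 20.5.
Welfare loss = ½ × 1.6016 × 20.5 = 16.42.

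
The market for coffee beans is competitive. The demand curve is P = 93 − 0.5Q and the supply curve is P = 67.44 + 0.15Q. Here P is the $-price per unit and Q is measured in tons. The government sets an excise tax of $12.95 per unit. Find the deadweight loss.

Competitive equilibrium: 93 − 0.5Q = 67.44 + 0.15Q → Q* = 39.3231, P* = 73.3385.
With the tax, the buyer price exceeds the seller price by 12.95: (93 − 0.5Q) − (67.44 + 0.15Q) = 12.95 → Q' = 19.4.
ΔQ = 39.3231 − 19.4 = 19.9231; the wedge equals the tax, 12.95.
The triangle = ½ × 19.9231 × 12.95 = $129.

$129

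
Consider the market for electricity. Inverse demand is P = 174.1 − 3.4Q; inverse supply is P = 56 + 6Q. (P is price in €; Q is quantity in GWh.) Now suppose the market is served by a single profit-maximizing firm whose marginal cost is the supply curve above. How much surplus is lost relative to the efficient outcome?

€52.35

Competitive equilibrium: 174.1 − 3.4Q = 56 + 6Q → Q* = 12.56383, P* = 131.38298.
Marginal revenue: MR = 174.1 − 6.8Q. Set MR = MC: 174.1 − 6.8Q = 56 + 6Q → Q_m = 9.22656.
Price P_m = 174.1 − 3.4·9.22656 = 142.7297; MC(Q_m) = 56 + 6·9.22656 = 111.35936.
Competitive Q* = 12.56383, so ΔQ = 3.33727; wedge = 142.7297 − 111.35936 = 31.37034.
The triangle = ½ × 3.33727 × 31.37034 = €52.35.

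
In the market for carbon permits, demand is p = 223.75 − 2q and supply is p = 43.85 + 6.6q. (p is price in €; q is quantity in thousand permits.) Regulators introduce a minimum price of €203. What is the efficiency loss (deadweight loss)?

Competitive equilibrium: 223.75 − 2q = 43.85 + 6.6q → q* = 20.9186, p* = 181.9128.
At the floor p = 203, quantity demanded = (223.75 − 203)/2 = 10.375.
Sellers' marginal cost at q' = 10.375: 43.85 + 6.6·10.375 = 112.325.
Δq = 20.9186 − 10.375 = 10.5436; wedge = 203 − 112.325 = 90.675.
Welfare loss = ½ × 10.5436 × 90.675 = €478.02 thousand.

€478.02 thousand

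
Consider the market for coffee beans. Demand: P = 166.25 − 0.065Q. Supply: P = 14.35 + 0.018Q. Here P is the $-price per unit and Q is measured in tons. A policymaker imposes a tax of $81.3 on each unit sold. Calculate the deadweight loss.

$39817.41

Competitive equilibrium: 166.25 − 0.065Q = 14.35 + 0.018Q → Q* = 1830.1205, P* = 47.2922.
With the tax, the buyer price exceeds the seller price by 81.3: (166.25 − 0.065Q) − (14.35 + 0.018Q) = 81.3 → Q' = 850.6024.
ΔQ = 1830.1205 − 850.6024 = 979.5181; the wedge equals the tax, 81.3.
The triangle = ½ × 979.5181 × 81.3 = $39817.41.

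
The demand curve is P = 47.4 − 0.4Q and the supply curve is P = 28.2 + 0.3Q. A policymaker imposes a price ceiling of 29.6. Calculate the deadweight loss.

Competitive equilibrium: 47.4 − 0.4Q = 28.2 + 0.3Q → Q* = 27.4286, P* = 36.4286.
At the ceiling P = 29.6, quantity supplied = (29.6 − 28.2)/0.3 = 4.6667.
Willingness to pay at Q' = 4.6667: 47.4 − 0.4·4.6667 = 45.5333.
ΔQ = 27.4286 − 4.6667 = 22.7619; wedge = 45.5333 − 29.6 = 15.9333.
Deadweight loss = ½ × 22.7619 × 15.9333 = 181.34.

181.34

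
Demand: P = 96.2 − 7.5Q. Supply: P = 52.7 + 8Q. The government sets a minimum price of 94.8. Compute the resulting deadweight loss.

Competitive equilibrium: 96.2 − 7.5Q = 52.7 + 8Q → Q* = 2.8065, P* = 75.1516.
At the floor P = 94.8, quantity demanded = (96.2 − 94.8)/7.5 = 0.1867.
Sellers' marginal cost at Q' = 0.1867: 52.7 + 8·0.1867 = 54.1936.
ΔQ = 2.8065 − 0.1867 = 2.6198; wedge = 94.8 − 54.1936 = 40.6064.
Welfare loss = ½ × 2.6198 × 40.6064 = 53.19.

53.19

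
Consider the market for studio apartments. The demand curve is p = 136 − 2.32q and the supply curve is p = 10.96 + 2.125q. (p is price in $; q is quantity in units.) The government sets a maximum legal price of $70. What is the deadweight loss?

Competitive equilibrium: 136 − 2.32q = 10.96 + 2.125q → q* = 28.1305, p* = 70.7373.
At the ceiling p = 70, quantity supplied = (70 − 10.96)/2.125 = 27.7835.
Willingness to pay at q' = 27.7835: 136 − 2.32·27.7835 = 71.5423.
Δq = 28.1305 − 27.7835 = 0.347; wedge = 71.5423 − 70 = 1.5423.
Deadweight loss = ½ × 0.347 × 1.5423 = $0.27.

$0.27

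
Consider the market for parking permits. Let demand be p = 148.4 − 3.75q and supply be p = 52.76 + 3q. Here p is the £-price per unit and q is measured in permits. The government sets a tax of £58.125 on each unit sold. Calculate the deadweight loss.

£250.26

Competitive equilibrium: 148.4 − 3.75q = 52.76 + 3q → q* = 14.1689, p* = 95.2667.
With the tax, the buyer price exceeds the seller price by 58.125: (148.4 − 3.75q) − (52.76 + 3q) = 58.125 → q' = 5.5578.
Δq = 14.1689 − 5.5578 = 8.6111; the wedge equals the tax, 58.125.
Deadweight loss = ½ × 8.6111 × 58.125 = £250.26.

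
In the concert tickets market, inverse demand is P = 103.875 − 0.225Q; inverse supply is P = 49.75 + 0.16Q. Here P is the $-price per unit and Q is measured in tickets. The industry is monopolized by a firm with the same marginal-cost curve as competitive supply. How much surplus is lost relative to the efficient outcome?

Competitive equilibrium: 103.875 − 0.225Q = 49.75 + 0.16Q → Q* = 140.5844, P* = 72.2435.
Marginal revenue: MR = 103.875 − 0.45Q. Set MR = MC: 103.875 − 0.45Q = 49.75 + 0.16Q → Q_m = 88.7295.
Price P_m = 103.875 − 0.225·88.7295 = 83.9109; MC(Q_m) = 49.75 + 0.16·88.7295 = 63.9467.
Competitive Q* = 140.5844, so ΔQ = 51.8549; wedge = 83.9109 − 63.9467 = 19.9642.
DWL = ½ × 51.8549 × 19.9642 = $517.62.

$517.62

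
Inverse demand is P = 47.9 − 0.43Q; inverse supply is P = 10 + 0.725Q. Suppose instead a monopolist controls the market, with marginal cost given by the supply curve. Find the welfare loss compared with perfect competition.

Competitive equilibrium: 47.9 − 0.43Q = 10 + 0.725Q → Q* = 32.8139, P* = 33.79.
Marginal revenue: MR = 47.9 − 0.86Q. Set MR = MC: 47.9 − 0.86Q = 10 + 0.725Q → Q_m = 23.9117.
Price P_m = 47.9 − 0.43·23.9117 = 37.618; MC(Q_m) = 10 + 0.725·23.9117 = 27.336.
Competitive Q* = 32.8139, so ΔQ = 8.9022; wedge = 37.618 − 27.336 = 10.282.
Deadweight loss = ½ × 8.9022 × 10.282 = 45.77.

45.77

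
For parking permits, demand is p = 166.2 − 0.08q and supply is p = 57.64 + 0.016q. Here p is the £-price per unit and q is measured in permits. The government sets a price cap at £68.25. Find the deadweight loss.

Competitive equilibrium: 166.2 − 0.08q = 57.64 + 0.016q → q* = 1130.8333, p* = 75.7333.
At the ceiling p = 68.25, quantity supplied = (68.25 − 57.64)/0.016 = 663.125.
Willingness to pay at q' = 663.125: 166.2 − 0.08·663.125 = 113.15.
Δq = 1130.8333 − 663.125 = 467.7083; wedge = 113.15 − 68.25 = 44.9.
Deadweight loss = ½ × 467.7083 × 44.9 = £10500.05.

£10500.05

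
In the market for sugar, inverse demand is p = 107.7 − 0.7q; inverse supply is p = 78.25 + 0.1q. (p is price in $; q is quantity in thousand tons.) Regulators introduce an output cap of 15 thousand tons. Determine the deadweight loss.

$190.31 thousand

Competitive equilibrium: 107.7 − 0.7q = 78.25 + 0.1q → q* = 36.8125, p* = 81.9313.
At q = 15: demand price = 107.7 − 0.7·15 = 97.2; supply price = 78.25 + 0.1·15 = 79.75.
Δq = 36.8125 − 15 = 21.8125; wedge = 97.2 − 79.75 = 17.45.
The triangle = ½ × 21.8125 × 17.45 = $190.31 thousand.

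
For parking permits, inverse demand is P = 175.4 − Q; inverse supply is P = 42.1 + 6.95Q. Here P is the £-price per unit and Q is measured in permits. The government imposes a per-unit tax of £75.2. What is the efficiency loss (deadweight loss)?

Competitive equilibrium: 175.4 − Q = 42.1 + 6.95Q → Q* = 16.7673, P* = 158.6327.
With the tax, the buyer price exceeds the seller price by 75.2: (175.4 − Q) − (42.1 + 6.95Q) = 75.2 → Q' = 7.3082.
ΔQ = 16.7673 − 7.3082 = 9.4591; the wedge equals the tax, 75.2.
Deadweight loss = ½ × 9.4591 × 75.2 = £355.66.

£355.66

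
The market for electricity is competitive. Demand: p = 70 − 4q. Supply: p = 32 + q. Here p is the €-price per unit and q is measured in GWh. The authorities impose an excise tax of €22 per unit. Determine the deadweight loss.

Competitive equilibrium: 70 − 4q = 32 + q → q* = 7.6, p* = 39.6.
With the tax, the buyer price exceeds the seller price by 22: (70 − 4q) − (32 + q) = 22 → q' = 3.2.
Δq = 7.6 − 3.2 = 4.4; the wedge equals the tax, 22.
DWL = ½ × 4.4 × 22 = €48.40.

€48.40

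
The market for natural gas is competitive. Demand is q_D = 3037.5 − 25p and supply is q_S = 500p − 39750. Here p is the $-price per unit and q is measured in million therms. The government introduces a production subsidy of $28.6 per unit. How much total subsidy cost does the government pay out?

In inverse form: demand p = 121.5 − 0.04q, supply p = 79.5 + 0.002q.
Competitive equilibrium: 121.5 − 0.04q = 79.5 + 0.002q → q* = 1000, p* = 81.5.
The subsidy lowers effective supply by 28.6: p = 50.9 + 0.002q.
New quantity: 121.5 − 0.04q = 50.9 + 0.002q → q' = 1680.9524.
Total subsidy cost = 28.6 × 1680.9524 = $48075.24 million.

$48075.24 million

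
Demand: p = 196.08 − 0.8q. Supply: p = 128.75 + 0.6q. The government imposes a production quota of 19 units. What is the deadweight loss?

592.48

Competitive equilibrium: 196.08 − 0.8q = 128.75 + 0.6q → q* = 48.0929, p* = 157.6057.
At q = 19: demand price = 196.08 − 0.8·19 = 180.88; supply price = 128.75 + 0.6·19 = 140.15.
Δq = 48.0929 − 19 = 29.0929; wedge = 180.88 − 140.15 = 40.73.
Deadweight loss = ½ × 29.0929 × 40.73 = 592.48.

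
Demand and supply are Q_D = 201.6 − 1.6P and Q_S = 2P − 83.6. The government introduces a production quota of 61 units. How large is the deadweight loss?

107.81

In inverse form: demand P = 126 − 0.625Q, supply P = 41.8 + 0.5Q.
Competitive equilibrium: 126 − 0.625Q = 41.8 + 0.5Q → Q* = 74.8444, P* = 79.2222.
At Q = 61: demand price = 126 − 0.625·61 = 87.875; supply price = 41.8 + 0.5·61 = 72.3.
ΔQ = 74.8444 − 61 = 13.8444; wedge = 87.875 − 72.3 = 15.575.
Welfare loss = ½ × 13.8444 × 15.575 = 107.81.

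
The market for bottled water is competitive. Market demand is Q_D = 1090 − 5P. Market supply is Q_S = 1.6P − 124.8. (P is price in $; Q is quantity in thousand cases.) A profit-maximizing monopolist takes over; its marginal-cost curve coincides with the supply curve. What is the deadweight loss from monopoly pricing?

$452.26 thousand

In inverse form: demand P = 218 − 0.2Q, supply P = 78 + 0.625Q.
Competitive equilibrium: 218 − 0.2Q = 78 + 0.625Q → Q* = 169.69697, P* = 184.06061.
Marginal revenue: MR = 218 − 0.4Q. Set MR = MC: 218 − 0.4Q = 78 + 0.625Q → Q_m = 136.58537.
Price P_m = 218 − 0.2·136.58537 = 190.68293; MC(Q_m) = 78 + 0.625·136.58537 = 163.36586.
Competitive Q* = 169.69697, so ΔQ = 33.1116; wedge = 190.68293 − 163.36586 = 27.31707.
Welfare loss = ½ × 33.1116 × 27.31707 = $452.26 thousand.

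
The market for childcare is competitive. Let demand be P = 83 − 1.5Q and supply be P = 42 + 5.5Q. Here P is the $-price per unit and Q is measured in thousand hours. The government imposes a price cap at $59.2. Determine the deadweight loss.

$26.08 thousand

Competitive equilibrium: 83 − 1.5Q = 42 + 5.5Q → Q* = 5.8571, P* = 74.2143.
At the ceiling P = 59.2, quantity supplied = (59.2 − 42)/5.5 = 3.1273.
Willingness to pay at Q' = 3.1273: 83 − 1.5·3.1273 = 78.3091.
ΔQ = 5.8571 − 3.1273 = 2.7298; wedge = 78.3091 − 59.2 = 19.1091.
The triangle = ½ × 2.7298 × 19.1091 = $26.08 thousand.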